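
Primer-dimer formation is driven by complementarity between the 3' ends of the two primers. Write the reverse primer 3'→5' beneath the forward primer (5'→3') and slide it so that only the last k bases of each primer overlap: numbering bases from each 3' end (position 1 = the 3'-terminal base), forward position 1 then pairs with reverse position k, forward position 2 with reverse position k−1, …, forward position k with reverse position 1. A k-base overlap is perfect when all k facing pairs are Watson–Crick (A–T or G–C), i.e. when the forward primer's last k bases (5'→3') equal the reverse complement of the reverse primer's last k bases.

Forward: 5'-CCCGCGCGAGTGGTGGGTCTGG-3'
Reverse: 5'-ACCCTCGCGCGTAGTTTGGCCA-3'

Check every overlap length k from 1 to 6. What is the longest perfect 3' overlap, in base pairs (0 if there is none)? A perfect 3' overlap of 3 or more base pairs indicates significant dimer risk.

Longest perfect overlap: 3 complementary base pairs; significant dimer risk (threshold 3).

Last 6 bases (5'→3') — forward …GTCTGG, reverse …TGGCCA.
Reverse complement of the reverse primer's last 6 bases: TGGCCA; its first k bases are the reverse complement of the reverse primer's last k bases, so a perfect k-base overlap needs the forward primer's last k bases to equal them.
Comparing (forward last k vs required): k=1: G vs T ✗; k=2: GG vs TG ✗; k=3: TGG vs TGG ✓; k=4: CTGG vs TGGC ✗; k=5: TCTGG vs TGGCC ✗; k=6: GTCTGG vs TGGCCA ✗.
Only k = 3 is perfect, so the longest perfect 3' overlap is 3.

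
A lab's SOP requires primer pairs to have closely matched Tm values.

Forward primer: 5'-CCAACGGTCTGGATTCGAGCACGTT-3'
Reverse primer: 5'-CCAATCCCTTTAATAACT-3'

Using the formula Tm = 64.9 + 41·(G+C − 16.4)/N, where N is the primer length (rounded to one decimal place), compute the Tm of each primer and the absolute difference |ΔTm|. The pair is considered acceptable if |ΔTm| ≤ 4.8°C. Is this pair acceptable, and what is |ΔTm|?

|ΔTm| = 19.8°C; the pair is not acceptable.

Forward: G+C = 14, N = 25 → Tm = 64.9 + 41·(14 − 16.4)/25 = 61.0°C.
Reverse: G+C = 6, N = 18 → Tm = 64.9 + 41·(6 − 16.4)/18 = 41.2°C.
|ΔTm| = |61.0 − 41.2| = 19.8°C, > 4.8°C.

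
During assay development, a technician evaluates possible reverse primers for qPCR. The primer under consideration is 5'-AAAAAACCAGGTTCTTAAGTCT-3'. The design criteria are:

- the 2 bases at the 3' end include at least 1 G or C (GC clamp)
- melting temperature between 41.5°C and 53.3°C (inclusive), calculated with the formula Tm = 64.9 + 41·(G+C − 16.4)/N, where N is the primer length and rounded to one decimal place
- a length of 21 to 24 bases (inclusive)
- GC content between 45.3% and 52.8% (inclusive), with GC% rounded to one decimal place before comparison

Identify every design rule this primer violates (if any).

Base counts: A=9, T=6, G=3, C=4 (length 22).
GC clamp: 3' end CT has 1 G/C ✓
Tm: Tm = 64.9 + 41·(7 − 16.4)/22 = 47.4°C ✓
length: length 22 ✓
GC content: GC 7/22 = 31.8%, outside 45.3–52.8% ✗

Fails: GC content.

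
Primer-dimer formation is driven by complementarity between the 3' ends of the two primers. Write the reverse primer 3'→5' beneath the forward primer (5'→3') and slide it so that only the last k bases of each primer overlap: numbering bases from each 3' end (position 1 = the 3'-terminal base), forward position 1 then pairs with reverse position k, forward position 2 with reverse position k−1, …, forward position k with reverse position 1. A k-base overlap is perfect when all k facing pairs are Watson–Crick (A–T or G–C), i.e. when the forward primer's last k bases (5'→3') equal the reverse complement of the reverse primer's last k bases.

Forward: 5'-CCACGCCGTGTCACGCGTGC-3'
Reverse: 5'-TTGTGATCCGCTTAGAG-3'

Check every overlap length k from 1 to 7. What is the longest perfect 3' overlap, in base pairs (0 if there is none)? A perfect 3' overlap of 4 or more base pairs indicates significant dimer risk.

Last 7 bases (5'→3') — forward …CGCGTGC, reverse …CTTAGAG.
Reverse complement of the reverse primer's last 7 bases: CTCTAAG; its first k bases are the reverse complement of the reverse primer's last k bases, so a perfect k-base overlap needs the forward primer's last k bases to equal them.
Comparing (forward last k vs required): k=1: C vs C ✓; k=2: GC vs CT ✗; k=3: TGC vs CTC ✗; k=4: GTGC vs CTCT ✗; k=5: CGTGC vs CTCTA ✗; k=6: GCGTGC vs CTCTAA ✗; k=7: CGCGTGC vs CTCTAAG ✗.
Only k = 1 is perfect, so the longest perfect 3' overlap is 1.

Longest perfect overlap: 1 complementary base pair; below the dimer-risk threshold (threshold 4).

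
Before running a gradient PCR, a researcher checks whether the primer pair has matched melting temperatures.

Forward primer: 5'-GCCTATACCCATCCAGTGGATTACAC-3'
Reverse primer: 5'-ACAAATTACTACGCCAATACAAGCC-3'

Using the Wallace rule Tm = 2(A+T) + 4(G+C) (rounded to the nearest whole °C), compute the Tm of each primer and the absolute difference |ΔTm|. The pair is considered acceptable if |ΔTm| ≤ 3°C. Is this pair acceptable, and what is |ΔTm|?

Forward: A=7 T=6 G=4 C=9 → Tm = 2·13 + 4·13 = 78°C.
Reverse: A=11 T=4 G=2 C=8 → Tm = 2·15 + 4·10 = 70°C.
|ΔTm| = |78 − 70| = 8°C, > 3°C.

|ΔTm| = 8°C; the pair is not acceptable.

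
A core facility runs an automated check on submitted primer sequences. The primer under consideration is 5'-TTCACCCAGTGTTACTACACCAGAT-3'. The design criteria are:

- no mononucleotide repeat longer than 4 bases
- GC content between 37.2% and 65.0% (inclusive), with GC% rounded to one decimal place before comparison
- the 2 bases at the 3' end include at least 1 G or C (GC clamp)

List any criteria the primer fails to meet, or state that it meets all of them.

Base counts: A=7, T=7, G=3, C=8 (length 25).
homopolymer run: longest run = 3 ✓
GC content: GC 11/25 = 44.0% ✓
GC clamp: 3' end AT has 0 G/C, need ≥1 ✗

Fails: GC clamp.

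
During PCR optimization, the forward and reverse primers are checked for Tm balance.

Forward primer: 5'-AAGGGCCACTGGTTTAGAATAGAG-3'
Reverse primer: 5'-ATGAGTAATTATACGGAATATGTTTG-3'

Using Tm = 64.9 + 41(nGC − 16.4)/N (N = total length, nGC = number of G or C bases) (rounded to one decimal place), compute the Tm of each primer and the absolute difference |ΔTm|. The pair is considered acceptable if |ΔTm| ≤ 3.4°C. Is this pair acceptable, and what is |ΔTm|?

Forward: G+C = 11, N = 24 → Tm = 64.9 + 41·(11 − 16.4)/24 = 55.7°C.
Reverse: G+C = 7, N = 26 → Tm = 64.9 + 41·(7 − 16.4)/26 = 50.1°C.
|ΔTm| = |55.7 − 50.1| = 5.6°C, > 3.4°C.

|ΔTm| = 5.6°C; the pair is not acceptable.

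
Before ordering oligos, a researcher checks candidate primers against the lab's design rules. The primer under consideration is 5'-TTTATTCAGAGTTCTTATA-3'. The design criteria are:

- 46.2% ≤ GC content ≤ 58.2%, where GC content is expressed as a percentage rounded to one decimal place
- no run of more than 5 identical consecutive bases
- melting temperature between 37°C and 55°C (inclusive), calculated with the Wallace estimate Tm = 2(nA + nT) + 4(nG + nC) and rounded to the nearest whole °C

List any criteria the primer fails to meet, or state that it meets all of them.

Base counts: A=5, T=10, G=2, C=2 (length 19).
GC content: GC 4/19 = 21.1%, outside 46.2–58.2% ✗
homopolymer run: longest run = 3 ✓
Tm: Tm = 2·15 + 4·4 = 46°C ✓

Fails: GC content.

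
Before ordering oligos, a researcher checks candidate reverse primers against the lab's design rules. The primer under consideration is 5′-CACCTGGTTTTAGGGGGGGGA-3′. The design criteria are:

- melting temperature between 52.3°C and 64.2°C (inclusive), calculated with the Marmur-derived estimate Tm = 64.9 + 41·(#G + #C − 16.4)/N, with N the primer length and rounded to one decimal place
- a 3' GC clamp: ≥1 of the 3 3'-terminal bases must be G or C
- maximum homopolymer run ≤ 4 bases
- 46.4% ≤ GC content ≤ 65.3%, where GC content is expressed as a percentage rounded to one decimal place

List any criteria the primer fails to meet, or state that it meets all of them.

Fails: homopolymer run.

Base counts: A=3, T=5, G=10, C=3 (length 21).
Tm: Tm = 64.9 + 41·(13 − 16.4)/21 = 58.3°C ✓
GC clamp: 3' end GGA has 2 G/C ✓
homopolymer run: longest run = 8, exceeds 4 ✗
GC content: GC 13/21 = 61.9% ✓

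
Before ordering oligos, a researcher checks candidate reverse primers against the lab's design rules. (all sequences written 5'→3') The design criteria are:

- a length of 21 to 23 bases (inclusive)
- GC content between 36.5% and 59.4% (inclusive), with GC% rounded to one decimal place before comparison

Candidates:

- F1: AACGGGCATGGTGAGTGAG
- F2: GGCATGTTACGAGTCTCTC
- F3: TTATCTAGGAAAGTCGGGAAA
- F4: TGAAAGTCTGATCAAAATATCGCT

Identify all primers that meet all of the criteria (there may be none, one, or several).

F1 (19 nt, A=5 T=3 G=9 C=2): length 19, outside 21–23 ✗; GC 11/19 = 57.9% ✓ — fails.
F2 (19 nt, A=3 T=6 G=5 C=5): length 19, outside 21–23 ✗; GC 10/19 = 52.6% ✓ — fails.
F3 (21 nt, A=8 T=5 G=6 C=2): length 21 ✓; GC 8/21 = 38.1% ✓ — passes.
F4 (24 nt, A=9 T=7 G=4 C=4): length 24, outside 21–23 ✗; GC 8/24 = 33.3%, outside 36.5–59.4% ✗ — fails.

F3 only.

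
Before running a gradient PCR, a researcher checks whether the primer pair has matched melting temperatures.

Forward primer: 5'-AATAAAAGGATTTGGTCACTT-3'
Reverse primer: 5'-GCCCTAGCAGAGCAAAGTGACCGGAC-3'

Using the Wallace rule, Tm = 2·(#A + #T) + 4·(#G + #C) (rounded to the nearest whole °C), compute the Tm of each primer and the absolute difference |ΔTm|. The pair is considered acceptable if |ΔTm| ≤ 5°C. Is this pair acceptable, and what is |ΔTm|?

Forward: A=8 T=7 G=4 C=2 → Tm = 2·15 + 4·6 = 54°C.
Reverse: A=8 T=2 G=8 C=8 → Tm = 2·10 + 4·16 = 84°C.
|ΔTm| = |54 − 84| = 30°C, > 5°C.

|ΔTm| = 30°C; the pair is not acceptable.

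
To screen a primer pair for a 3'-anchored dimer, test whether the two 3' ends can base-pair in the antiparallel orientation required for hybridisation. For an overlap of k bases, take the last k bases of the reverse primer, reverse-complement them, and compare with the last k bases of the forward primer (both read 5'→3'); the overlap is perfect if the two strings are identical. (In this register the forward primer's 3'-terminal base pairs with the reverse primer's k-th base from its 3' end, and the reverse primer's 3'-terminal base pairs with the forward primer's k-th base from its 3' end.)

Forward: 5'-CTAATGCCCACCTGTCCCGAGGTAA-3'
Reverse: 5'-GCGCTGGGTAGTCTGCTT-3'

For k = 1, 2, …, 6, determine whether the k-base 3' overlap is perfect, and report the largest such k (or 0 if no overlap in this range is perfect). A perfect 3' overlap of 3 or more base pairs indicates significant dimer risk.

Last 6 bases (5'→3') — forward …AGGTAA, reverse …CTGCTT.
Reverse complement of the reverse primer's last 6 bases: AAGCAG; its first k bases are the reverse complement of the reverse primer's last k bases, so a perfect k-base overlap needs the forward primer's last k bases to equal them.
Comparing (forward last k vs required): k=1: A vs A ✓; k=2: AA vs AA ✓; k=3: TAA vs AAG ✗; k=4: GTAA vs AAGC ✗; k=5: GGTAA vs AAGCA ✗; k=6: AGGTAA vs AAGCAG ✗.
Perfect overlaps at k = 1, 2; the largest is 2.

Longest perfect overlap: 2 complementary base pairs; below the dimer-risk threshold (threshold 3).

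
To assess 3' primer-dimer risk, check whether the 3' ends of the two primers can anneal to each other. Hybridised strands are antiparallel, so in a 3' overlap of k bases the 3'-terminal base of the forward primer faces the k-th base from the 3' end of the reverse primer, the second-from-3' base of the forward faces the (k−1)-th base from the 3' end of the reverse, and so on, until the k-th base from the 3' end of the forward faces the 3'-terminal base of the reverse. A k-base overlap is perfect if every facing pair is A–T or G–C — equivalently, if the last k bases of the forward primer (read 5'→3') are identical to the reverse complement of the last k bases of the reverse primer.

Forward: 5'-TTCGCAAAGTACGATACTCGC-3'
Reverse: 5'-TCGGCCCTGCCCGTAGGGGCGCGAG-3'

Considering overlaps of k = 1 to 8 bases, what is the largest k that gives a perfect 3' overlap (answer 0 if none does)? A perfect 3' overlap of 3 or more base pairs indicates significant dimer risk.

Longest perfect overlap: 5 complementary base pairs; significant dimer risk (threshold 3).

Last 8 bases (5'→3') — forward …ATACTCGC, reverse …GGCGCGAG.
Reverse complement of the reverse primer's last 8 bases: CTCGCGCC; its first k bases are the reverse complement of the reverse primer's last k bases, so a perfect k-base overlap needs the forward primer's last k bases to equal them.
Comparing (forward last k vs required): k=1: C vs C ✓; k=2: GC vs CT ✗; k=3: CGC vs CTC ✗; k=4: TCGC vs CTCG ✗; k=5: CTCGC vs CTCGC ✓; k=6: ACTCGC vs CTCGCG ✗; k=7: TACTCGC vs CTCGCGC ✗; k=8: ATACTCGC vs CTCGCGCC ✗.
Perfect overlaps at k = 1, 5; the largest is 5.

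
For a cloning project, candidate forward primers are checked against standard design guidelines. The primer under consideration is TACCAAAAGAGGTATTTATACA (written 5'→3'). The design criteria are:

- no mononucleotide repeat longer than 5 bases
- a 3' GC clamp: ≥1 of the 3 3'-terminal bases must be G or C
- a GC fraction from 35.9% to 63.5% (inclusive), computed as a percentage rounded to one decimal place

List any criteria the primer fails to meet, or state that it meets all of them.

Base counts: A=10, T=6, G=3, C=3 (length 22).
homopolymer run: longest run = 4 ✓
GC clamp: 3' end ACA has 1 G/C ✓
GC content: GC 6/22 = 27.3%, outside 35.9–63.5% ✗

Fails: GC content.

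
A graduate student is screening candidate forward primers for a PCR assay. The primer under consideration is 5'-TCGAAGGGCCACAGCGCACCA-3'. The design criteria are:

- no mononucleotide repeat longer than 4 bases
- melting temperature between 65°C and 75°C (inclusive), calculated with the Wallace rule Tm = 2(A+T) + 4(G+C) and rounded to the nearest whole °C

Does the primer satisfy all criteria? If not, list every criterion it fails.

Meets all criteria.

Base counts: A=6, T=1, G=6, C=8 (length 21).
homopolymer run: longest run = 3 ✓
Tm: Tm = 2·7 + 4·14 = 70°C ✓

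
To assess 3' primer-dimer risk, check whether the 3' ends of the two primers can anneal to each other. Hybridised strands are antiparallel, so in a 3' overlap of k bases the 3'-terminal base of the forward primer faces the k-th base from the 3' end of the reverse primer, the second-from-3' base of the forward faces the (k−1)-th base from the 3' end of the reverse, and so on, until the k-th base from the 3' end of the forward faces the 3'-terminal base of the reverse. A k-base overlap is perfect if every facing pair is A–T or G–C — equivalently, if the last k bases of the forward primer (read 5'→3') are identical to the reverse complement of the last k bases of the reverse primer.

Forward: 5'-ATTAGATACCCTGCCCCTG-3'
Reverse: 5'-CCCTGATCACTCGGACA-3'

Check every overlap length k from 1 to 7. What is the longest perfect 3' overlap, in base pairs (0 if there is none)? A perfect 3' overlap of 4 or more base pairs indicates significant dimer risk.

Longest perfect overlap: 2 complementary base pairs; below the dimer-risk threshold (threshold 4).

Last 7 bases (5'→3') — forward …GCCCCTG, reverse …TCGGACA.
Reverse complement of the reverse primer's last 7 bases: TGTCCGA; its first k bases are the reverse complement of the reverse primer's last k bases, so a perfect k-base overlap needs the forward primer's last k bases to equal them.
Comparing (forward last k vs required): k=1: G vs T ✗; k=2: TG vs TG ✓; k=3: CTG vs TGT ✗; k=4: CCTG vs TGTC ✗; k=5: CCCTG vs TGTCC ✗; k=6: CCCCTG vs TGTCCG ✗; k=7: GCCCCTG vs TGTCCGA ✗.
Only k = 2 is perfect, so the longest perfect 3' overlap is 2.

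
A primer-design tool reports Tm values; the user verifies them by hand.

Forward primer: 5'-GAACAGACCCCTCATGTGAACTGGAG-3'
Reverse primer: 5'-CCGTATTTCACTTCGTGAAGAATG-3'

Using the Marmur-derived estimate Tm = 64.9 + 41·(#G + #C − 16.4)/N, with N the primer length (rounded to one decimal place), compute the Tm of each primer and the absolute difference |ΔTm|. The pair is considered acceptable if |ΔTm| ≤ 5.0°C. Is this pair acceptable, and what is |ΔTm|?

|ΔTm| = 7.1°C; the pair is not acceptable.

Forward: G+C = 14, N = 26 → Tm = 64.9 + 41·(14 − 16.4)/26 = 61.1°C.
Reverse: G+C = 10, N = 24 → Tm = 64.9 + 41·(10 − 16.4)/24 = 54.0°C.
|ΔTm| = |61.1 − 54.0| = 7.1°C, > 5.0°C.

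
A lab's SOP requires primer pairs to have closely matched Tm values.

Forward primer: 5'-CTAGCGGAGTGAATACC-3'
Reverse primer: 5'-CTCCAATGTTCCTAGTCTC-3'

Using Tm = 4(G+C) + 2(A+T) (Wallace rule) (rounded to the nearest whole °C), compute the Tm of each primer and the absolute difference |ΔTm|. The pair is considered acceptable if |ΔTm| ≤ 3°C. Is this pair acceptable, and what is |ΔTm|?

Forward: A=5 T=3 G=5 C=4 → Tm = 2·8 + 4·9 = 52°C.
Reverse: A=3 T=7 G=2 C=7 → Tm = 2·10 + 4·9 = 56°C.
|ΔTm| = |52 − 56| = 4°C, > 3°C.

|ΔTm| = 4°C; the pair is not acceptable.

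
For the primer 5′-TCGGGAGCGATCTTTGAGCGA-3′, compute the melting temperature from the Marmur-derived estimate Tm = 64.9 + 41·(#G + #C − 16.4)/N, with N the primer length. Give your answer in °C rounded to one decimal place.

Base counts: A=4, T=5, G=8, C=4; G+C = 12, N = 21.
Tm = 64.9 + 41·(12 − 16.4)/21 = 64.9 + -180.40/21 = 56.3°C.

56.3°C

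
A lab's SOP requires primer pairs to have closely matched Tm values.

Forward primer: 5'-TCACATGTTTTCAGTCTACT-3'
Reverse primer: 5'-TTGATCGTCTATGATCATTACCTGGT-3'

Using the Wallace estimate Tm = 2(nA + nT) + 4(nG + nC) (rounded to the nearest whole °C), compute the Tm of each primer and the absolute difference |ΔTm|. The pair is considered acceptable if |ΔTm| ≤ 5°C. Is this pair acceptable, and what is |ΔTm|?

|ΔTm| = 18°C; the pair is not acceptable.

Forward: A=4 T=9 G=2 C=5 → Tm = 2·13 + 4·7 = 54°C.
Reverse: A=5 T=11 G=5 C=5 → Tm = 2·16 + 4·10 = 72°C.
|ΔTm| = |54 − 72| = 18°C, > 5°C.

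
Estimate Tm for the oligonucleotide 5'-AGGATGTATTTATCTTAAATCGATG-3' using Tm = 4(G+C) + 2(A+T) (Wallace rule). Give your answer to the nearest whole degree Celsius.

64°C

Base counts: A=8, T=10, G=5, C=2 (length 25).
Tm = 2·(8+10) + 4·(5+2) = 2·18 + 4·7 = 36 + 28 = 64°C.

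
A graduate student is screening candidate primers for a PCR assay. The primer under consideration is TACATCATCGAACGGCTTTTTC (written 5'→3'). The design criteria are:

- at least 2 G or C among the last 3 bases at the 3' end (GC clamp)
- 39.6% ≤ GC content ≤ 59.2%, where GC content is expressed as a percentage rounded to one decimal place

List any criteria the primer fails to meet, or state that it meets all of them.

Fails: GC clamp.

Base counts: A=5, T=8, G=3, C=6 (length 22).
GC clamp: 3' end TTC has 1 G/C, need ≥2 ✗
GC content: GC 9/22 = 40.9% ✓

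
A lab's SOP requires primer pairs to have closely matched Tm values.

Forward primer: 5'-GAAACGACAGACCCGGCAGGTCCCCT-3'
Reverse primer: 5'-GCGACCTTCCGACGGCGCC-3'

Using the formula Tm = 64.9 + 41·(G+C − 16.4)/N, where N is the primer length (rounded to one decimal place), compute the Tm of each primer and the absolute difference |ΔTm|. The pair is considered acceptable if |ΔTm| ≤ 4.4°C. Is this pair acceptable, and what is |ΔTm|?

|ΔTm| = 3.9°C; the pair is acceptable.

Forward: G+C = 17, N = 26 → Tm = 64.9 + 41·(17 − 16.4)/26 = 65.8°C.
Reverse: G+C = 15, N = 19 → Tm = 64.9 + 41·(15 − 16.4)/19 = 61.9°C.
|ΔTm| = |65.8 − 61.9| = 3.9°C, ≤ 4.4°C.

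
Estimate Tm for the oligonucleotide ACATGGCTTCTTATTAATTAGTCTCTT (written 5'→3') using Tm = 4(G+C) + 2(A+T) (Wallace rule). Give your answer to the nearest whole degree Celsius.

Base counts: A=6, T=13, G=3, C=5 (length 27).
Tm = 2·(6+13) + 4·(3+5) = 2·19 + 4·8 = 38 + 32 = 70°C.

70°C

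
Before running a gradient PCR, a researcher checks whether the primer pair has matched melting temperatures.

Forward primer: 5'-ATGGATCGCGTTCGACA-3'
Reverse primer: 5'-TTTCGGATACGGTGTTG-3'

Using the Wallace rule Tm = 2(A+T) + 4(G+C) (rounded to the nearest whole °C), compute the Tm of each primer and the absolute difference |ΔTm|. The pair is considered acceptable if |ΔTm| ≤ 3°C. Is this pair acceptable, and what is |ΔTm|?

Forward: A=4 T=4 G=5 C=4 → Tm = 2·8 + 4·9 = 52°C.
Reverse: A=2 T=7 G=6 C=2 → Tm = 2·9 + 4·8 = 50°C.
|ΔTm| = |52 − 50| = 2°C, ≤ 3°C.

|ΔTm| = 2°C; the pair is acceptable.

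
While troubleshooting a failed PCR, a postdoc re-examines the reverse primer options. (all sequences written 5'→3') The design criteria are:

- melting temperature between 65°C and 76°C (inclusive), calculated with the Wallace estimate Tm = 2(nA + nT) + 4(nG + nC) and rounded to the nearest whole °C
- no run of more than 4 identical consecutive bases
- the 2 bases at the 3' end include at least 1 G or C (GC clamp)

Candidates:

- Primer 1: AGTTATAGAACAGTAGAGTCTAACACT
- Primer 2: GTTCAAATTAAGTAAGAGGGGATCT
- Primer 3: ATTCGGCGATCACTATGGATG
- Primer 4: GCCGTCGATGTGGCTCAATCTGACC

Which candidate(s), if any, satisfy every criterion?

Primer 1 and Primer 2.

Primer 1 (27 nt, A=11 T=7 G=5 C=4): Tm = 2·18 + 4·9 = 72°C ✓; longest run = 2 ✓; 3' end CT has 1 G/C ✓ — passes.
Primer 2 (25 nt, A=9 T=7 G=7 C=2): Tm = 2·16 + 4·9 = 68°C ✓; longest run = 4 ✓; 3' end CT has 1 G/C ✓ — passes.
Primer 3 (21 nt, A=5 T=6 G=6 C=4): Tm = 2·11 + 4·10 = 62°C, outside 65–76°C ✗; longest run = 2 ✓; 3' end TG has 1 G/C ✓ — fails.
Primer 4 (25 nt, A=4 T=6 G=7 C=8): Tm = 2·10 + 4·15 = 80°C, outside 65–76°C ✗; longest run = 2 ✓; 3' end CC has 2 G/C ✓ — fails.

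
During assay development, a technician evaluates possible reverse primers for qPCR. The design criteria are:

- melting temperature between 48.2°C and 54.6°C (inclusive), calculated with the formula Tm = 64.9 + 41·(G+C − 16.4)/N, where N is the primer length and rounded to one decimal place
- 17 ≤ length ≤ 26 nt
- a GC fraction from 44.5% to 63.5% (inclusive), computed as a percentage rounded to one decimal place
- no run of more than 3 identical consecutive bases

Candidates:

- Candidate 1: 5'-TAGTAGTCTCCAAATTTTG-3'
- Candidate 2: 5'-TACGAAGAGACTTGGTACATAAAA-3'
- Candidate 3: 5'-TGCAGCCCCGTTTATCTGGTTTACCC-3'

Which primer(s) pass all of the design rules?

Candidate 1 (19 nt, A=5 T=8 G=3 C=3): Tm = 64.9 + 41·(6 − 16.4)/19 = 42.5°C, outside 48.2–54.6°C ✗; length 19 ✓; GC 6/19 = 31.6%, outside 44.5–63.5% ✗; longest run = 4, exceeds 3 ✗ — fails.
Candidate 2 (24 nt, A=11 T=5 G=5 C=3): Tm = 64.9 + 41·(8 − 16.4)/24 = 50.6°C ✓; length 24 ✓; GC 8/24 = 33.3%, outside 44.5–63.5% ✗; longest run = 4, exceeds 3 ✗ — fails.
Candidate 3 (26 nt, A=3 T=9 G=5 C=9): Tm = 64.9 + 41·(14 − 16.4)/26 = 61.1°C, outside 48.2–54.6°C ✗; length 26 ✓; GC 14/26 = 53.8% ✓; longest run = 4, exceeds 3 ✗ — fails.

None of the candidates satisfy all criteria.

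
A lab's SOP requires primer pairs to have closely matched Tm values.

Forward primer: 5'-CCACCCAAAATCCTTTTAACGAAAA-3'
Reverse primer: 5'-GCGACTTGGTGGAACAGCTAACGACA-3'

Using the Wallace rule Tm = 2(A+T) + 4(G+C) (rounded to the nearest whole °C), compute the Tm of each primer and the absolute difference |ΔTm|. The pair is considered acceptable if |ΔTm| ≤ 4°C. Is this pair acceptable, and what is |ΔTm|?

Forward: A=11 T=5 G=1 C=8 → Tm = 2·16 + 4·9 = 68°C.
Reverse: A=8 T=4 G=8 C=6 → Tm = 2·12 + 4·14 = 80°C.
|ΔTm| = |68 − 80| = 12°C, > 4°C.

|ΔTm| = 12°C; the pair is not acceptable.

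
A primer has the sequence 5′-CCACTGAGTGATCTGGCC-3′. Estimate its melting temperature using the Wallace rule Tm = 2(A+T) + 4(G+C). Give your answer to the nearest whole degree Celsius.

Base counts: A=3, T=4, G=5, C=6 (length 18).
Tm = 2·(3+4) + 4·(5+6) = 2·7 + 4·11 = 14 + 44 = 58°C.

58°C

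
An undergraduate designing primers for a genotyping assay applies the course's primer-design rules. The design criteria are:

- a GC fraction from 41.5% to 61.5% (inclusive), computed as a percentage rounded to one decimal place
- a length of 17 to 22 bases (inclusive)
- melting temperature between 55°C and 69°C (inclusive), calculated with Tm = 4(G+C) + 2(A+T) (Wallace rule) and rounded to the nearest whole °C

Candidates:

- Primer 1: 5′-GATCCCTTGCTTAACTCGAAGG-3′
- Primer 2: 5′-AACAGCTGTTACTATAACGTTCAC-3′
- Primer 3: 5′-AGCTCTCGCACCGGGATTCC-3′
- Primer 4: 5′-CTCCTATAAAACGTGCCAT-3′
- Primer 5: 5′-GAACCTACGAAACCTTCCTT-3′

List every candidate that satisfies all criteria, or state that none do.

Primer 1 and Primer 5.

Primer 1 (22 nt, A=5 T=6 G=5 C=6): GC 11/22 = 50.0% ✓; length 22 ✓; Tm = 2·11 + 4·11 = 66°C ✓ — passes.
Primer 2 (24 nt, A=8 T=7 G=3 C=6): GC 9/24 = 37.5%, outside 41.5–61.5% ✗; length 24, outside 17–22 ✗; Tm = 2·15 + 4·9 = 66°C ✓ — fails.
Primer 3 (20 nt, A=3 T=4 G=5 C=8): GC 13/20 = 65.0%, outside 41.5–61.5% ✗; length 20 ✓; Tm = 2·7 + 4·13 = 66°C ✓ — fails.
Primer 4 (19 nt, A=6 T=5 G=2 C=6): GC 8/19 = 42.1% ✓; length 19 ✓; Tm = 2·11 + 4·8 = 54°C, outside 55–69°C ✗ — fails.
Primer 5 (20 nt, A=6 T=5 G=2 C=7): GC 9/20 = 45.0% ✓; length 20 ✓; Tm = 2·11 + 4·9 = 58°C ✓ — passes.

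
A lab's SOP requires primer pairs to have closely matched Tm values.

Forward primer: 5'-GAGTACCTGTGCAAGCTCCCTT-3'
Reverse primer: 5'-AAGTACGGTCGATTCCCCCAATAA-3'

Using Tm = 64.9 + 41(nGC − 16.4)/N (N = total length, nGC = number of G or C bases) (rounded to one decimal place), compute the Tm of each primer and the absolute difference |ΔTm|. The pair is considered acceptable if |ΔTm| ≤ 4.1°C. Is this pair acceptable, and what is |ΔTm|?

Forward: G+C = 12, N = 22 → Tm = 64.9 + 41·(12 − 16.4)/22 = 56.7°C.
Reverse: G+C = 11, N = 24 → Tm = 64.9 + 41·(11 − 16.4)/24 = 55.7°C.
|ΔTm| = |56.7 − 55.7| = 1.0°C, ≤ 4.1°C.

|ΔTm| = 1.0°C; the pair is acceptable.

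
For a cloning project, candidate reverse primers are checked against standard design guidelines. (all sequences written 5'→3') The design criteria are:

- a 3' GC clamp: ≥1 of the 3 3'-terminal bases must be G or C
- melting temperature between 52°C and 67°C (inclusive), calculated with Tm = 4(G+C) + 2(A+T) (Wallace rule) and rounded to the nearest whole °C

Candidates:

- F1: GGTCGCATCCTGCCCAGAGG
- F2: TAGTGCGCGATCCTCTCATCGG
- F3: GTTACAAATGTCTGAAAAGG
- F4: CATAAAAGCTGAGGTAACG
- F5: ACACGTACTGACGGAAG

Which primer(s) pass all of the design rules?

F1 (20 nt, A=3 T=3 G=7 C=7): 3' end AGG has 2 G/C ✓; Tm = 2·6 + 4·14 = 68°C, outside 52–67°C ✗ — fails.
F2 (22 nt, A=3 T=6 G=6 C=7): 3' end CGG has 3 G/C ✓; Tm = 2·9 + 4·13 = 70°C, outside 52–67°C ✗ — fails.
F3 (20 nt, A=8 T=5 G=5 C=2): 3' end AGG has 2 G/C ✓; Tm = 2·13 + 4·7 = 54°C ✓ — passes.
F4 (19 nt, A=8 T=3 G=5 C=3): 3' end ACG has 2 G/C ✓; Tm = 2·11 + 4·8 = 54°C ✓ — passes.
F5 (17 nt, A=6 T=2 G=5 C=4): 3' end AAG has 1 G/C ✓; Tm = 2·8 + 4·9 = 52°C ✓ — passes.

F3, F4 and F5.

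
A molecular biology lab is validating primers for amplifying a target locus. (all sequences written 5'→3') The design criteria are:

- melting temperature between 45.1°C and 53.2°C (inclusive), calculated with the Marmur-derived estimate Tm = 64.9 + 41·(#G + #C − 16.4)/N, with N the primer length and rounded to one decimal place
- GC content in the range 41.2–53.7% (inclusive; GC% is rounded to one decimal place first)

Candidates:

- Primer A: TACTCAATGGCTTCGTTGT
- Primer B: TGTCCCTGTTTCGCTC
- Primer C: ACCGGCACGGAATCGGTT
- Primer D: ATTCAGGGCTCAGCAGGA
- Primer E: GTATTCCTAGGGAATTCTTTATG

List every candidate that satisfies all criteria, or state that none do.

Primer A only.

Primer A (19 nt, A=3 T=8 G=4 C=4): Tm = 64.9 + 41·(8 − 16.4)/19 = 46.8°C ✓; GC 8/19 = 42.1% ✓ — passes.
Primer B (16 nt, A=0 T=7 G=3 C=6): Tm = 64.9 + 41·(9 − 16.4)/16 = 45.9°C ✓; GC 9/16 = 56.3%, outside 41.2–53.7% ✗ — fails.
Primer C (18 nt, A=4 T=3 G=6 C=5): Tm = 64.9 + 41·(11 − 16.4)/18 = 52.6°C ✓; GC 11/18 = 61.1%, outside 41.2–53.7% ✗ — fails.
Primer D (18 nt, A=5 T=3 G=6 C=4): Tm = 64.9 + 41·(10 − 16.4)/18 = 50.3°C ✓; GC 10/18 = 55.6%, outside 41.2–53.7% ✗ — fails.
Primer E (23 nt, A=5 T=10 G=5 C=3): Tm = 64.9 + 41·(8 − 16.4)/23 = 49.9°C ✓; GC 8/23 = 34.8%, outside 41.2–53.7% ✗ — fails.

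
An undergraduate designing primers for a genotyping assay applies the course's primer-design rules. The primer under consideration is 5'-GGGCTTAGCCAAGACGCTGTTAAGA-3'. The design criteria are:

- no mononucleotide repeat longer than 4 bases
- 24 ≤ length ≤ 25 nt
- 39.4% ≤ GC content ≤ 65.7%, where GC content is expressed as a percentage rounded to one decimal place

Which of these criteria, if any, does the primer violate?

Base counts: A=7, T=5, G=8, C=5 (length 25).
homopolymer run: longest run = 3 ✓
length: length 25 ✓
GC content: GC 13/25 = 52.0% ✓

Meets all criteria.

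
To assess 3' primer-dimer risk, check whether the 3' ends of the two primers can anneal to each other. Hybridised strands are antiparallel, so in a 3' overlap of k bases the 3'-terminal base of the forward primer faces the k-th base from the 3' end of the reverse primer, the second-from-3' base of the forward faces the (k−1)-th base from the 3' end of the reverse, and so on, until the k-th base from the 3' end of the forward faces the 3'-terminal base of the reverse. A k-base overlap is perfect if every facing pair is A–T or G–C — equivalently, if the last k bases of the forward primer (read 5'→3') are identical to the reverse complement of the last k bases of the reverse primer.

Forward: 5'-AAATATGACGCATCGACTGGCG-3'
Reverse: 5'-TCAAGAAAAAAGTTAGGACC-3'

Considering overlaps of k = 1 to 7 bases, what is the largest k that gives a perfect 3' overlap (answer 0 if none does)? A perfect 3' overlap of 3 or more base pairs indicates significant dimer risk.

Longest perfect overlap: 1 complementary base pair; below the dimer-risk threshold (threshold 3).

Last 7 bases (5'→3') — forward …ACTGGCG, reverse …TAGGACC.
Reverse complement of the reverse primer's last 7 bases: GGTCCTA; its first k bases are the reverse complement of the reverse primer's last k bases, so a perfect k-base overlap needs the forward primer's last k bases to equal them.
Comparing (forward last k vs required): k=1: G vs G ✓; k=2: CG vs GG ✗; k=3: GCG vs GGT ✗; k=4: GGCG vs GGTC ✗; k=5: TGGCG vs GGTCC ✗; k=6: CTGGCG vs GGTCCT ✗; k=7: ACTGGCG vs GGTCCTA ✗.
Only k = 1 is perfect, so the longest perfect 3' overlap is 1.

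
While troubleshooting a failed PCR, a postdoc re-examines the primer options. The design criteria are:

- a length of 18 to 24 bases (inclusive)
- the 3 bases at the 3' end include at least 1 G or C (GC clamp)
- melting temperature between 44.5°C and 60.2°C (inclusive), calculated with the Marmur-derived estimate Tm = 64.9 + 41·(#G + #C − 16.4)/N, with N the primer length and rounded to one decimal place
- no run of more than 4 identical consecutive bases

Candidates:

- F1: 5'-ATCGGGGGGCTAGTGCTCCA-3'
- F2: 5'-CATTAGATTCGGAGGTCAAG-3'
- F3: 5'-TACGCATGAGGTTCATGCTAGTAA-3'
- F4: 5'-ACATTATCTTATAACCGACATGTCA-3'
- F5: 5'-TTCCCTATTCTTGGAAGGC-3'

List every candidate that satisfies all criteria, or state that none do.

F1 (20 nt, A=3 T=4 G=8 C=5): length 20 ✓; 3' end CCA has 2 G/C ✓; Tm = 64.9 + 41·(13 − 16.4)/20 = 57.9°C ✓; longest run = 6, exceeds 4 ✗ — fails.
F2 (20 nt, A=6 T=5 G=6 C=3): length 20 ✓; 3' end AAG has 1 G/C ✓; Tm = 64.9 + 41·(9 − 16.4)/20 = 49.7°C ✓; longest run = 2 ✓ — passes.
F3 (24 nt, A=7 T=7 G=6 C=4): length 24 ✓; 3' end TAA has 0 G/C, need ≥1 ✗; Tm = 64.9 + 41·(10 − 16.4)/24 = 54.0°C ✓; longest run = 2 ✓ — fails.
F4 (25 nt, A=9 T=8 G=2 C=6): length 25, outside 18–24 ✗; 3' end TCA has 1 G/C ✓; Tm = 64.9 + 41·(8 − 16.4)/25 = 51.1°C ✓; longest run = 2 ✓ — fails.
F5 (19 nt, A=3 T=7 G=4 C=5): length 19 ✓; 3' end GGC has 3 G/C ✓; Tm = 64.9 + 41·(9 − 16.4)/19 = 48.9°C ✓; longest run = 3 ✓ — passes.

F2 and F5.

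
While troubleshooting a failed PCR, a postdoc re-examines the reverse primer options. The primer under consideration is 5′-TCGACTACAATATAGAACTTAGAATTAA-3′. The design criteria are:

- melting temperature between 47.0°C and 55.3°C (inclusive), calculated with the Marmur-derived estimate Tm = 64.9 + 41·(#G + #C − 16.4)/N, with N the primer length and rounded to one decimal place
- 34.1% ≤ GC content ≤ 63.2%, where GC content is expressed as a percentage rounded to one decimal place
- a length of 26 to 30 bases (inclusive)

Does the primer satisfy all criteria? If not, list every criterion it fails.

Fails: GC content.

Base counts: A=13, T=8, G=3, C=4 (length 28).
Tm: Tm = 64.9 + 41·(7 − 16.4)/28 = 51.1°C ✓
GC content: GC 7/28 = 25.0%, outside 34.1–63.2% ✗
length: length 28 ✓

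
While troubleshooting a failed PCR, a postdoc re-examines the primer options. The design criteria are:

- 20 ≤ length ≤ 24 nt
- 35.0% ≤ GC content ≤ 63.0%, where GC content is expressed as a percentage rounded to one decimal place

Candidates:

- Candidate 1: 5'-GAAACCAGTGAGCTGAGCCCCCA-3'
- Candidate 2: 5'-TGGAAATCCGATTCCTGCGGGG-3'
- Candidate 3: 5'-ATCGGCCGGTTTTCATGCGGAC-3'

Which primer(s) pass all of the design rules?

Candidate 1 (23 nt, A=7 T=2 G=6 C=8): length 23 ✓; GC 14/23 = 60.9% ✓ — passes.
Candidate 2 (22 nt, A=4 T=5 G=8 C=5): length 22 ✓; GC 13/22 = 59.1% ✓ — passes.
Candidate 3 (22 nt, A=3 T=6 G=7 C=6): length 22 ✓; GC 13/22 = 59.1% ✓ — passes.

Candidate 1, Candidate 2 and Candidate 3.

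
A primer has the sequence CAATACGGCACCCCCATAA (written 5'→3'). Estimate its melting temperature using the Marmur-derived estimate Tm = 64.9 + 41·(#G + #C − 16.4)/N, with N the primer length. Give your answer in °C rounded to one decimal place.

51.1°C

Base counts: A=7, T=2, G=2, C=8; G+C = 10, N = 19.
Tm = 64.9 + 41·(10 − 16.4)/19 = 64.9 + -262.40/19 = 51.1°C.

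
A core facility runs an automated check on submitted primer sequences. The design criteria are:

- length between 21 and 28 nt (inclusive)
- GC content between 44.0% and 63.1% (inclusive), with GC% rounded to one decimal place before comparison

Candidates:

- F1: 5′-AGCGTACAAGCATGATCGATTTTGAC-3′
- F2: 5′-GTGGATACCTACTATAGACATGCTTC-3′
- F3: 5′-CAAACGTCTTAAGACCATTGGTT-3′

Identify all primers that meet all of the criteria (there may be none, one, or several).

F1 (26 nt, A=8 T=7 G=6 C=5): length 26 ✓; GC 11/26 = 42.3%, outside 44.0–63.1% ✗ — fails.
F2 (26 nt, A=7 T=8 G=5 C=6): length 26 ✓; GC 11/26 = 42.3%, outside 44.0–63.1% ✗ — fails.
F3 (23 nt, A=7 T=7 G=4 C=5): length 23 ✓; GC 9/23 = 39.1%, outside 44.0–63.1% ✗ — fails.

None of the candidates satisfy all criteria.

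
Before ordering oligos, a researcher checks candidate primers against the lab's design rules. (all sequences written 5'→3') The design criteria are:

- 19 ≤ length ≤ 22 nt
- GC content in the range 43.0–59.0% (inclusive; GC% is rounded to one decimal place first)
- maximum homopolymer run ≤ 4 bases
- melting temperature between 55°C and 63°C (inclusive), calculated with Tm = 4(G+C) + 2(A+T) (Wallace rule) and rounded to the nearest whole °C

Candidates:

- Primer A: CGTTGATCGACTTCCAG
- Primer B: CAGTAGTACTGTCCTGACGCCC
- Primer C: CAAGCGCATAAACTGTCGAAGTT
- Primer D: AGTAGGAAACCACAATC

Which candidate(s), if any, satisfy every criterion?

Primer A (17 nt, A=3 T=5 G=4 C=5): length 17, outside 19–22 ✗; GC 9/17 = 52.9% ✓; longest run = 2 ✓; Tm = 2·8 + 4·9 = 52°C, outside 55–63°C ✗ — fails.
Primer B (22 nt, A=4 T=5 G=5 C=8): length 22 ✓; GC 13/22 = 59.1%, outside 43.0–59.0% ✗; longest run = 3 ✓; Tm = 2·9 + 4·13 = 70°C, outside 55–63°C ✗ — fails.
Primer C (23 nt, A=8 T=5 G=5 C=5): length 23, outside 19–22 ✗; GC 10/23 = 43.5% ✓; longest run = 3 ✓; Tm = 2·13 + 4·10 = 66°C, outside 55–63°C ✗ — fails.
Primer D (17 nt, A=8 T=2 G=3 C=4): length 17, outside 19–22 ✗; GC 7/17 = 41.2%, outside 43.0–59.0% ✗; longest run = 3 ✓; Tm = 2·10 + 4·7 = 48°C, outside 55–63°C ✗ — fails.

None of the candidates satisfy all criteria.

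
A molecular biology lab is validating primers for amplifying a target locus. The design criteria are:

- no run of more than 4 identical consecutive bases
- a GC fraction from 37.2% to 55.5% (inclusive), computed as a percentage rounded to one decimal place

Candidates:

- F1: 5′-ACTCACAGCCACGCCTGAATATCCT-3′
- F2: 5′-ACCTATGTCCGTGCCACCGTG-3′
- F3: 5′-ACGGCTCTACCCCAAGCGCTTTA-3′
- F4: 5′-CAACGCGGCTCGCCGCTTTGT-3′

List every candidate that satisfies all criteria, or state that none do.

F1 (25 nt, A=7 T=5 G=3 C=10): longest run = 2 ✓; GC 13/25 = 52.0% ✓ — passes.
F2 (21 nt, A=3 T=5 G=5 C=8): longest run = 2 ✓; GC 13/21 = 61.9%, outside 37.2–55.5% ✗ — fails.
F3 (23 nt, A=5 T=5 G=4 C=9): longest run = 4 ✓; GC 13/23 = 56.5%, outside 37.2–55.5% ✗ — fails.
F4 (21 nt, A=2 T=5 G=6 C=8): longest run = 3 ✓; GC 14/21 = 66.7%, outside 37.2–55.5% ✗ — fails.

F1 only.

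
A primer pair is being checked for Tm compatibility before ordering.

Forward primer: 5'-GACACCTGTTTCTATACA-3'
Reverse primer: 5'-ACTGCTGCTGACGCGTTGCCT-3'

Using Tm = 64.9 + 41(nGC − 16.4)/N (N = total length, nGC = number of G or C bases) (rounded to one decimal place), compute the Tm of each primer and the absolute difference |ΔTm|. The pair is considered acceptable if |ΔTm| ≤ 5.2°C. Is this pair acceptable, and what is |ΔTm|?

Forward: G+C = 7, N = 18 → Tm = 64.9 + 41·(7 − 16.4)/18 = 43.5°C.
Reverse: G+C = 13, N = 21 → Tm = 64.9 + 41·(13 − 16.4)/21 = 58.3°C.
|ΔTm| = |43.5 − 58.3| = 14.8°C, > 5.2°C.

|ΔTm| = 14.8°C; the pair is not acceptable.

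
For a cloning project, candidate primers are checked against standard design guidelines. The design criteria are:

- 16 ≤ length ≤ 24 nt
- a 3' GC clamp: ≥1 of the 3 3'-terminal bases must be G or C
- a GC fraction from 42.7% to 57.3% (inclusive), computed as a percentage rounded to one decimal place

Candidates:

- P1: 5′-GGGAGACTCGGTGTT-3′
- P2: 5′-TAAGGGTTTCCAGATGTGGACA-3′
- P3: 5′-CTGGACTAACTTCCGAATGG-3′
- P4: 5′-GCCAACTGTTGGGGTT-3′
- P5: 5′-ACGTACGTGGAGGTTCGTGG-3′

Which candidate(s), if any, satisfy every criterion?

P1 (15 nt, A=2 T=4 G=7 C=2): length 15, outside 16–24 ✗; 3' end GTT has 1 G/C ✓; GC 9/15 = 60.0%, outside 42.7–57.3% ✗ — fails.
P2 (22 nt, A=6 T=6 G=7 C=3): length 22 ✓; 3' end ACA has 1 G/C ✓; GC 10/22 = 45.5% ✓ — passes.
P3 (20 nt, A=5 T=5 G=5 C=5): length 20 ✓; 3' end TGG has 2 G/C ✓; GC 10/20 = 50.0% ✓ — passes.
P4 (16 nt, A=2 T=5 G=6 C=3): length 16 ✓; 3' end GTT has 1 G/C ✓; GC 9/16 = 56.3% ✓ — passes.
P5 (20 nt, A=3 T=5 G=9 C=3): length 20 ✓; 3' end TGG has 2 G/C ✓; GC 12/20 = 60.0%, outside 42.7–57.3% ✗ — fails.

P2, P3 and P4.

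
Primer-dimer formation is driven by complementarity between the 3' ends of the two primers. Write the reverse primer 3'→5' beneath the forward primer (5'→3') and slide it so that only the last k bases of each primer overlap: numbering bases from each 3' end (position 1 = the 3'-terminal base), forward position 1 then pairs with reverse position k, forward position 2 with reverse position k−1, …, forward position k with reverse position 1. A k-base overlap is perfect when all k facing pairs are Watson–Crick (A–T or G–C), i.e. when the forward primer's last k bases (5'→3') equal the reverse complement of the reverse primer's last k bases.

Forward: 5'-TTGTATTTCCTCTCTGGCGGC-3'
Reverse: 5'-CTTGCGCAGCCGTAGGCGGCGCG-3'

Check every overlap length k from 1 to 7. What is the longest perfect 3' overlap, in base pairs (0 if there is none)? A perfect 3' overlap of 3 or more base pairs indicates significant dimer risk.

Longest perfect overlap: 1 complementary base pair; below the dimer-risk threshold (threshold 3).

Last 7 bases (5'→3') — forward …TGGCGGC, reverse …CGGCGCG.
Reverse complement of the reverse primer's last 7 bases: CGCGCCG; its first k bases are the reverse complement of the reverse primer's last k bases, so a perfect k-base overlap needs the forward primer's last k bases to equal them.
Comparing (forward last k vs required): k=1: C vs C ✓; k=2: GC vs CG ✗; k=3: GGC vs CGC ✗; k=4: CGGC vs CGCG ✗; k=5: GCGGC vs CGCGC ✗; k=6: GGCGGC vs CGCGCC ✗; k=7: TGGCGGC vs CGCGCCG ✗.
Only k = 1 is perfect, so the longest perfect 3' overlap is 1.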